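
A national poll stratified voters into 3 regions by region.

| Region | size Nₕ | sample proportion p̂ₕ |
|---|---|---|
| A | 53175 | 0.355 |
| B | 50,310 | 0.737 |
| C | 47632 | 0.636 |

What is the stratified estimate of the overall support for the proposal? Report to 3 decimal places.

N = 53175 + 50310 + 47632 = 151117.
Overall proportion = Σ (Nₕ/N)·p̂ₕ.
Σ Nₕp̂ₕ = 18877.125 + 37078.47 + 30293.952 = 86249.547.
86249.547 / 151117 = 0.57075... → 0.571.

0.571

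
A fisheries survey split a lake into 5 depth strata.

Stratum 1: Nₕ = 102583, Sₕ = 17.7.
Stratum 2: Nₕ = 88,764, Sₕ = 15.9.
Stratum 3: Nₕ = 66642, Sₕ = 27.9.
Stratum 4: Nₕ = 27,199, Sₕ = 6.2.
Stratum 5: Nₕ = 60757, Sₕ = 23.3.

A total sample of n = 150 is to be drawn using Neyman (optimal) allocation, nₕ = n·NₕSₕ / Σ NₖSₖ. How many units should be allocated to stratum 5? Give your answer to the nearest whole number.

32

1: NₕSₕ = 102583·17.7 = 1815719.1
2: NₕSₕ = 88764·15.9 = 1411347.6
3: NₕSₕ = 66642·27.9 = 1859311.8
4: NₕSₕ = 27199·6.2 = 168633.8
5: NₕSₕ = 60757·23.3 = 1415638.1
Σ NₕSₕ = 6670650.4.
n_5 = 150·1415638.1/6670650.4 = 31.833... → 32.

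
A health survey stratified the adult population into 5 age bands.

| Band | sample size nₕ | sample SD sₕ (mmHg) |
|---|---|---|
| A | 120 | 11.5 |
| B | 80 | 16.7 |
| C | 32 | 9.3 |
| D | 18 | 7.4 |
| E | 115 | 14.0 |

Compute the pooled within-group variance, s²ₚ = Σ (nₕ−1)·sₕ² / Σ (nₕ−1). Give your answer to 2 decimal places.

177.02

Degrees of freedom: 119 + 79 + 31 + 17 + 114 = 360.
Σ(nₕ−1)sₕ² = 119·132.25 + 79·278.89 + 31·86.49 + 17·54.76 + 114·196 = 63726.17.
s²ₚ = 63726.17 / 360 = 177.0171... → 177.02.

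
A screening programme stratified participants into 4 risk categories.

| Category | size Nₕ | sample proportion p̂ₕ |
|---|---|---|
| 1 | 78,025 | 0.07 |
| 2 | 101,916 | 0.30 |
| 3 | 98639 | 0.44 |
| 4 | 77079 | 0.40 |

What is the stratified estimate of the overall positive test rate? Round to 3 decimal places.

Wₕ = Nₕ/N with N = 355659: 0.2194, 0.2866, 0.2773, 0.2167.
p̂_st = 0.2194·0.07 + 0.2866·0.30 + 0.2773·0.44 + 0.2167·0.40 ≈ 0.31004... → 0.310.

0.310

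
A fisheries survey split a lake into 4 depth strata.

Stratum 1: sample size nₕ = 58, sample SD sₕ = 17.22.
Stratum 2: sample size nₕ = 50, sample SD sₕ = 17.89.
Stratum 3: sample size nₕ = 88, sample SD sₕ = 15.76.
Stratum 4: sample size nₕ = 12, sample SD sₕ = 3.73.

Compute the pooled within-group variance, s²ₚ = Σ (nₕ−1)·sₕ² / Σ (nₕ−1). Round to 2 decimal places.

1: (58−1)·17.22² = 57·296.5284 = 16902.1188
2: (50−1)·17.89² = 49·320.0521 = 15682.5529
3: (88−1)·15.76² = 87·248.3776 = 21608.8512
4: (12−1)·3.73² = 11·13.9129 = 153.0419
Numerator = 54346.5648; denominator = Σ(nₕ−1) = 204.
s²ₚ = 54346.5648/204 = 266.4047... → 266.40.

266.40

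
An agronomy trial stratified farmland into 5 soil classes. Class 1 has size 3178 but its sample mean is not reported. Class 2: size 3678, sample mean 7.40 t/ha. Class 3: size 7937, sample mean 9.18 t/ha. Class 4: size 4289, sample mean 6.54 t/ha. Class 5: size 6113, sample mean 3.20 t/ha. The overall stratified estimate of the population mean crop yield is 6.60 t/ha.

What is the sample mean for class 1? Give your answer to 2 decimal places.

Σ Nₕx̄ₕ = N·μ, so 3178·x̄_1 = 25195·6.60 − (3678·7.40 + 7937·9.18 + 4289·6.54 + 6113·3.20).
= 166287 − 147690.52 = 18596.48.
x̄_1 = 18596.48 / 3178 = 5.8516... → 5.85.

5.85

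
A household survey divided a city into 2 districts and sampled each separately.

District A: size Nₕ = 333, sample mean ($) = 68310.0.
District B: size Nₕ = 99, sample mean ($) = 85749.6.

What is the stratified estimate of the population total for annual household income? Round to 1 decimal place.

31236440.4

Population total = Σ Nₕ·x̄ₕ (each stratum's size times its mean).
333·68310.0 + 99·85749.6 = 22747230 + 8489210.4 = 31236440.4.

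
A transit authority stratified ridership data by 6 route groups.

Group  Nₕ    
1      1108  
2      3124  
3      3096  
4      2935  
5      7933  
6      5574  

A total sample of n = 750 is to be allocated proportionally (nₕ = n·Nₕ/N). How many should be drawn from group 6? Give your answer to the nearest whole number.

176

N = 1108 + 3124 + 3096 + 2935 + 7933 + 5574 = 23770.
n_6 = 750·5574/23770 = 175.873... → 176.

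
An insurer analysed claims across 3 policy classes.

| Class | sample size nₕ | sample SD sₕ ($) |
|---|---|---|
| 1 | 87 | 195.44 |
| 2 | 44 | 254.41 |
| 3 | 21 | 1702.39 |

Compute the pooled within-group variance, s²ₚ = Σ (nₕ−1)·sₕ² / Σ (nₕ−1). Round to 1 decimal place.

429736.3

1: (87−1)·195.44² = 86·38196.7936 = 3284924.2496
2: (44−1)·254.41² = 43·64724.4481 = 2783151.2683
3: (21−1)·1702.39² = 20·2898131.7121 = 57962634.242
Numerator = 64030709.7599; denominator = Σ(nₕ−1) = 149.
s²ₚ = 64030709.7599/149 = 429736.307... → 429736.3.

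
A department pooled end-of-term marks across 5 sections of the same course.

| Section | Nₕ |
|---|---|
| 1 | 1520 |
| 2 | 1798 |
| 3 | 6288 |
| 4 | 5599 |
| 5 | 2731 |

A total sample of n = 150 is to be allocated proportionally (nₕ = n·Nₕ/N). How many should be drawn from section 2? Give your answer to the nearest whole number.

Share of section 2 = 1798/17936 = 0.10025.
Allocate 150 × 0.10025 = 15.037... → 15.

15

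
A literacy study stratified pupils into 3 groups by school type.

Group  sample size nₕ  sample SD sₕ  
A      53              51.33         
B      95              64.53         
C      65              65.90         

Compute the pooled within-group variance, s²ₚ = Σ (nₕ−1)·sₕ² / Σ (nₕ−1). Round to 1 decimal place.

3839.9

Degrees of freedom: 52 + 94 + 64 = 210.
Σ(nₕ−1)sₕ² = 52·2634.7689 + 94·4164.1209 + 64·4342.81 = 806375.1874.
s²ₚ = 806375.1874 / 210 = 3839.882... → 3839.9.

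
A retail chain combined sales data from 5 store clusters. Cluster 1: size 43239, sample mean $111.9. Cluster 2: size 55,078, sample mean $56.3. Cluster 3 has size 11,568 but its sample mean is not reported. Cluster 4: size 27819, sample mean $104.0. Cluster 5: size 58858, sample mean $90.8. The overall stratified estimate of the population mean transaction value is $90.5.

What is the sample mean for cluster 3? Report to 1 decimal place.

Σ Nₕx̄ₕ = N·μ, so 11568·x̄_3 = 196562·90.5 − (43239·111.9 + 55078·56.3 + 27819·104.0 + 58858·90.8).
= 17788861 − 16176817.9 = 1612043.1.
x̄_3 = 1612043.1 / 11568 = 139.354... → 139.4.

139.4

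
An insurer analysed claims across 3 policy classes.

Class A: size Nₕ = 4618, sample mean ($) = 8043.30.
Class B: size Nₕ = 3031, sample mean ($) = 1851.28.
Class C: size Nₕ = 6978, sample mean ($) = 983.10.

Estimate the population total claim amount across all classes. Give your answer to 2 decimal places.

A: 4618·8043.30 = 37143959.4
B: 3031·1851.28 = 5611229.68
C: 6978·983.10 = 6860071.8
τ̂ = Σ Nₕx̄ₕ = 49615260.88.

49615260.88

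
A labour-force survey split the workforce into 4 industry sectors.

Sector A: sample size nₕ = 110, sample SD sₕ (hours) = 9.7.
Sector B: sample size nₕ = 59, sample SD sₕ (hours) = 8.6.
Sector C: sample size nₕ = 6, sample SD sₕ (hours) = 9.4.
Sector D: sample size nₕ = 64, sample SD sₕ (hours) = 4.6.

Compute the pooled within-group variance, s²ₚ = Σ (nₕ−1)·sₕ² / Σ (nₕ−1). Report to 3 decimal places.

Degrees of freedom: 109 + 58 + 5 + 63 = 235.
Σ(nₕ−1)sₕ² = 109·94.09 + 58·73.96 + 5·88.36 + 63·21.16 = 16320.37.
s²ₚ = 16320.37 / 235 = 69.44838... → 69.448.

69.448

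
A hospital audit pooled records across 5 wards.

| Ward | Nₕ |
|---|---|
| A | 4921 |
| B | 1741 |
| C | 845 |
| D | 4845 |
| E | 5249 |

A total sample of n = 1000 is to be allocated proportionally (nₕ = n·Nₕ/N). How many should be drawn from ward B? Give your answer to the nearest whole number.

99

N = 4921 + 1741 + 845 + 4845 + 5249 = 17601.
n_B = 1000·1741/17601 = 98.915... → 99.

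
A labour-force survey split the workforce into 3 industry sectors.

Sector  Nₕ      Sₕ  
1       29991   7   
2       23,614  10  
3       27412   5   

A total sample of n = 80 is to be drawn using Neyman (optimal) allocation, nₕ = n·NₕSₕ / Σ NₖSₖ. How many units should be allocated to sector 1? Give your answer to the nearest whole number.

29

1: NₕSₕ = 29991·7 = 209937
2: NₕSₕ = 23614·10 = 236140
3: NₕSₕ = 27412·5 = 137060
Σ NₕSₕ = 583137.
n_1 = 80·209937/583137 = 28.801... → 29.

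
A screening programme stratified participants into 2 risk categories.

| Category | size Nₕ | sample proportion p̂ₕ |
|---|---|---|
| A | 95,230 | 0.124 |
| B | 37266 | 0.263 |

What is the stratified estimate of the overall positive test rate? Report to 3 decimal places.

0.163

N = 95230 + 37266 = 132496.
Overall proportion = Σ (Nₕ/N)·p̂ₕ.
Σ Nₕp̂ₕ = 11808.52 + 9800.958 = 21609.478.
21609.478 / 132496 = 0.16310... → 0.163.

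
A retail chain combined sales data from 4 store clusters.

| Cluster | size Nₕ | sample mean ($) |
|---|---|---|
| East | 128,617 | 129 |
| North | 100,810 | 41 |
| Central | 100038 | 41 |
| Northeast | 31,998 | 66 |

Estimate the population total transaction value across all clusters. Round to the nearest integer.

Estimate total by summing Nₕ·x̄ₕ over strata.
128617·129 + 100810·41 + 100038·41 + 31998·66 = 16591593 + 4133210 + 4101558 + 2111868 = 26938229.

26938229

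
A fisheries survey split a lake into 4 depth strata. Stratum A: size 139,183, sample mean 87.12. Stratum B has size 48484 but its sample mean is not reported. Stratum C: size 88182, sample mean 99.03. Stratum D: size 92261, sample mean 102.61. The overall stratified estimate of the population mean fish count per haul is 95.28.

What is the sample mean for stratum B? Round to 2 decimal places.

97.94

N = 139183 + 48484 + 88182 + 92261 = 368110.
Overall total = μ·N = 95.28·368110 = 35073520.8.
Subtract the known strata: 139183·87.12 + 88182·99.03 + 92261·102.61 = 30325187.63.
Remaining total for stratum B: 35073520.8 − 30325187.63 = 4748333.17.
Divide by its size: 4748333.17 / 48484 = 97.9361... → 97.94.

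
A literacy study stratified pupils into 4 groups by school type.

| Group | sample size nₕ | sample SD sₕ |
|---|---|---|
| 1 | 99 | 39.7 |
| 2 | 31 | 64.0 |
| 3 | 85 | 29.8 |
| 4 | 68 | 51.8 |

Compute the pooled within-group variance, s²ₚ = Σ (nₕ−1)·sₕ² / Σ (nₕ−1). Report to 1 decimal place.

1: (99−1)·39.7² = 98·1576.09 = 154456.82
2: (31−1)·64.0² = 30·4096 = 122880
3: (85−1)·29.8² = 84·888.04 = 74595.36
4: (68−1)·51.8² = 67·2683.24 = 179777.08
Numerator = 531709.26; denominator = Σ(nₕ−1) = 279.
s²ₚ = 531709.26/279 = 1905.768... → 1905.8.

1905.8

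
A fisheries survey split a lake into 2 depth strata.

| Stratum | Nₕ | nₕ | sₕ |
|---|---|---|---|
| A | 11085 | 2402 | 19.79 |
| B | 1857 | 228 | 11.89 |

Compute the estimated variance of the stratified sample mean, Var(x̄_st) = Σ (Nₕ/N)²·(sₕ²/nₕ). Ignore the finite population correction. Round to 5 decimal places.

N = 12942; Wₕ = Nₕ/N.
stratum A: (11085/12942)²·19.79²/2402 = 0.11961543
stratum B: (1857/12942)²·11.89²/228 = 0.01276585
Sum = 0.13238128 → 0.13238.

0.13238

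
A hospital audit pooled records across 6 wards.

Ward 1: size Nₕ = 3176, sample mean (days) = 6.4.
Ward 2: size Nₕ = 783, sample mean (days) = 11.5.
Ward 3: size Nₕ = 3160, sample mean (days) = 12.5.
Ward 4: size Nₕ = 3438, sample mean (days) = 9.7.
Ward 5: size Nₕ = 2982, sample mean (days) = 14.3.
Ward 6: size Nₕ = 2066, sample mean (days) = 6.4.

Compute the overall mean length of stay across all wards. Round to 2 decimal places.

N = 3176 + 783 + 3160 + 3438 + 2982 + 2066 = 15605.
Weight each subgroup mean by Nₕ/N and sum.
Σ Nₕx̄ₕ = 3176·6.4 + 783·11.5 + 3160·12.5 + 3438·9.7 + 2982·14.3 + 2066·6.4 = 20326.4 + 9004.5 + 39500 + 33348.6 + 42642.6 + 13222.4 = 158044.5.
Divide by N: 158044.5 / 15605 = 10.1278... → 10.13.

10.13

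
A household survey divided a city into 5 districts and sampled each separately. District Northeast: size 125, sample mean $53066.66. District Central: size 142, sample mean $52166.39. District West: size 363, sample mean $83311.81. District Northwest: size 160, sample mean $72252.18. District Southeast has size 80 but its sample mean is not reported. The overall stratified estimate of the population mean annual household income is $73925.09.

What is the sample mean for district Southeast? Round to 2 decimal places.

N = 125 + 142 + 363 + 160 + 80 = 870.
Overall total = μ·N = 73925.09·870 = 64314828.3.
Subtract the known strata: 125·53066.66 + 142·52166.39 + 363·83311.81 + 160·72252.18 = 55843495.71.
Remaining total for district Southeast: 64314828.3 − 55843495.71 = 8471332.59.
Divide by its size: 8471332.59 / 80 = 105891.6574... → 105891.66.

105891.66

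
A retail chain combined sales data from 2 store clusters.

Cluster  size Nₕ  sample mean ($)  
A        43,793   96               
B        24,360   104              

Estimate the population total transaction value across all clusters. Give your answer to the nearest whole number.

6737568

Estimate total by summing Nₕ·x̄ₕ over strata.
43793·96 + 24360·104 = 4204128 + 2533440 = 6737568.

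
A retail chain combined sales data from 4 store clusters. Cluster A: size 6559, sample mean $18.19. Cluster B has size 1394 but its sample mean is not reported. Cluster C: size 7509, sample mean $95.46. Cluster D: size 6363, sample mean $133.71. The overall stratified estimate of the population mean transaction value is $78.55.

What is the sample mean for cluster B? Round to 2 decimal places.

19.68

N = 6559 + 1394 + 7509 + 6363 = 21825.
Overall total = μ·N = 78.55·21825 = 1714353.75.
Subtract the known strata: 6559·18.19 + 7509·95.46 + 6363·133.71 = 1686914.08.
Remaining total for cluster B: 1714353.75 − 1686914.08 = 27439.67.
Divide by its size: 27439.67 / 1394 = 19.6841... → 19.68.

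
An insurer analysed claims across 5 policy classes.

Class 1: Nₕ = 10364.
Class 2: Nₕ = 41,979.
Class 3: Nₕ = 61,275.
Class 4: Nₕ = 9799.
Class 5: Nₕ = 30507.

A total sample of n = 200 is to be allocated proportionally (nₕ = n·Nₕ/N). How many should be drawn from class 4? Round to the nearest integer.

Share of class 4 = 9799/153924 = 0.06366.
Allocate 200 × 0.06366 = 12.732... → 13.

13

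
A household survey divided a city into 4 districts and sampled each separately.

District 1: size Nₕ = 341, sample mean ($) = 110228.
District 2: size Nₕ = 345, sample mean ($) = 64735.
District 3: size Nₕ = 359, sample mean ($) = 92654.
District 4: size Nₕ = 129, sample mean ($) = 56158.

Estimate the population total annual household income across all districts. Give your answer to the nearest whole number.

100428491

1: 341·110228 = 37587748
2: 345·64735 = 22333575
3: 359·92654 = 33262786
4: 129·56158 = 7244382
τ̂ = Σ Nₕx̄ₕ = 100428491.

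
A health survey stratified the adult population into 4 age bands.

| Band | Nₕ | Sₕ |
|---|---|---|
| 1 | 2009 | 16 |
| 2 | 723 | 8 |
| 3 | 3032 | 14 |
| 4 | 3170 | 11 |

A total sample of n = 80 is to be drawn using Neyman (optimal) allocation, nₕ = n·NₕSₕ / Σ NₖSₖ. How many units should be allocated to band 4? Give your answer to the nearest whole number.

24

Σ NₕSₕ = 2009·16 + 723·8 + 3032·14 + 3170·11 = 115246.
Share for 4: 34870/115246 = 0.30257.
n_4 = 80 × 0.30257 = 24.206... → 24.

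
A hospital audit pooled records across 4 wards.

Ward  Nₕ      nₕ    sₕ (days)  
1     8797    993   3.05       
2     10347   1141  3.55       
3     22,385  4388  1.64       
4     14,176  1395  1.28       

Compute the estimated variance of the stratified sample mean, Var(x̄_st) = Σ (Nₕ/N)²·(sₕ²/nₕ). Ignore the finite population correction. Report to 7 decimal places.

0.0007897

N = 55705; Wₕ = Nₕ/N.
ward 1: (8797/55705)²·3.05²/993 = 0.0002336314
ward 2: (10347/55705)²·3.55²/1141 = 0.0003810760
ward 3: (22385/55705)²·1.64²/4388 = 0.0000989799
ward 4: (14176/55705)²·1.28²/1395 = 0.0000760615
Sum = 0.0007897488 → 0.0007897.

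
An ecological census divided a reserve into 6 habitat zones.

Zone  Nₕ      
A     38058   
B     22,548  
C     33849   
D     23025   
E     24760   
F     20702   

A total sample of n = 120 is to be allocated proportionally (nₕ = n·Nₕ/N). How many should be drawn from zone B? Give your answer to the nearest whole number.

17

N = 38058 + 22548 + 33849 + 23025 + 24760 + 20702 = 162942.
n_B = 120·22548/162942 = 16.606... → 17.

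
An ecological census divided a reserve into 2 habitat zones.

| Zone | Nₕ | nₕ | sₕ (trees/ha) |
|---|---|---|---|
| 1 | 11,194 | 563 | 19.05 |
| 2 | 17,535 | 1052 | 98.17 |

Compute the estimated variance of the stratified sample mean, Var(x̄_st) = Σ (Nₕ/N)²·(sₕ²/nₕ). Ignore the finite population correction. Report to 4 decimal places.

N = 28729; Wₕ = Nₕ/N.
zone 1: (11194/28729)²·19.05²/563 = 0.0978613
zone 2: (17535/28729)²·98.17²/1052 = 3.4128120
Sum = 3.5106733 → 3.5107.

3.5107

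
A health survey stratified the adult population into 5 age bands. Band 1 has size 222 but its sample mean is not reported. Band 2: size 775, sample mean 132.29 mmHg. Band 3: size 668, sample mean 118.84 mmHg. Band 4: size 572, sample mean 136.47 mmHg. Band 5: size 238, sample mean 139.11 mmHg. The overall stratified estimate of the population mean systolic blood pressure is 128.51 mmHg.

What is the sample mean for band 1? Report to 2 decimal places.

112.54

N = 222 + 775 + 668 + 572 + 238 = 2475.
Overall total = μ·N = 128.51·2475 = 318062.25.
Subtract the known strata: 775·132.29 + 668·118.84 + 572·136.47 + 238·139.11 = 293078.89.
Remaining total for band 1: 318062.25 − 293078.89 = 24983.36.
Divide by its size: 24983.36 / 222 = 112.5377... → 112.54.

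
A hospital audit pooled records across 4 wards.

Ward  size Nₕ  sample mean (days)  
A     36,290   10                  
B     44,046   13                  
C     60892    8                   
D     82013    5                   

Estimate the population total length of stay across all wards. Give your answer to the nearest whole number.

1832699

Estimate total by summing Nₕ·x̄ₕ over strata.
36290·10 + 44046·13 + 60892·8 + 82013·5 = 362900 + 572598 + 487136 + 410065 = 1832699.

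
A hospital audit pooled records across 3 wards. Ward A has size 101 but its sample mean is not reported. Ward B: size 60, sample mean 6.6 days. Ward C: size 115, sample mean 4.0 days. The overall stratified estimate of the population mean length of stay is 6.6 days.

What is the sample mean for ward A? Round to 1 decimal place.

N = 101 + 60 + 115 = 276.
Overall total = μ·N = 6.6·276 = 1821.6.
Subtract the known strata: 60·6.6 + 115·4.0 = 856.
Remaining total for ward A: 1821.6 − 856 = 965.6.
Divide by its size: 965.6 / 101 = 9.560... → 9.6.

9.6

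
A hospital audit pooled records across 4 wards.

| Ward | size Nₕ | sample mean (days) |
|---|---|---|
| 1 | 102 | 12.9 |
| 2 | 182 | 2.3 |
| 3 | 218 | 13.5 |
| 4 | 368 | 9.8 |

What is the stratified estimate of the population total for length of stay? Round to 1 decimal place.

8283.8

1: 102·12.9 = 1315.8
2: 182·2.3 = 418.6
3: 218·13.5 = 2943
4: 368·9.8 = 3606.4
τ̂ = Σ Nₕx̄ₕ = 8283.8.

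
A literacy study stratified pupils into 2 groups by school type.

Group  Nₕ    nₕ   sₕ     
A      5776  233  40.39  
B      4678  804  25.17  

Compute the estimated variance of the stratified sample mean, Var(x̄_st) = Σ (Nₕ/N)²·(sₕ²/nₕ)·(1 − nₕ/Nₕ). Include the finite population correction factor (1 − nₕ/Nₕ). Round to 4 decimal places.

2.1818

N = 10454. Term for each stratum: Wₕ²sₕ²/nₕ·(1−nₕ/Nₕ).
Var(x̄_st) = 2.0511568 + 0.1306668 = 2.1818236 → 2.1818.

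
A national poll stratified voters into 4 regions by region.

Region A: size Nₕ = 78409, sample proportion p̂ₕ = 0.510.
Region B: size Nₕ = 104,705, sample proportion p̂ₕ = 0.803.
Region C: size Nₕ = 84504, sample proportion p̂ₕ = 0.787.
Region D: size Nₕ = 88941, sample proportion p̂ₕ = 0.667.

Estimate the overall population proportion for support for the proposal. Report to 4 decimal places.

0.7009

Wₕ = Nₕ/N with N = 356559: 0.2199, 0.2937, 0.2370, 0.2494.
p̂_st = 0.2199·0.510 + 0.2937·0.803 + 0.2370·0.787 + 0.2494·0.667 ≈ 0.700852... → 0.7009.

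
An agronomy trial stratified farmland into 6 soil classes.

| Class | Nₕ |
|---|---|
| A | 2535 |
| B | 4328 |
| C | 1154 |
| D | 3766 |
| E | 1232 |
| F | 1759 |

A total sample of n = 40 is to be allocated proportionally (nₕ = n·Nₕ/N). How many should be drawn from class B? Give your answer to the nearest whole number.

Share of class B = 4328/14774 = 0.29295.
Allocate 40 × 0.29295 = 11.718... → 12.

12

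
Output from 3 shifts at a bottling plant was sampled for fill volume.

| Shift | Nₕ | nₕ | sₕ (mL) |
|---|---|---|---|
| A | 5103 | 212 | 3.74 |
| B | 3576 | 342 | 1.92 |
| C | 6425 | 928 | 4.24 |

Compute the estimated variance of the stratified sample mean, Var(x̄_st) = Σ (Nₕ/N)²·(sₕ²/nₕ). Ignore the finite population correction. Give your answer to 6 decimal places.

N = 15104; Wₕ = Nₕ/N.
shift A: (5103/15104)²·3.74²/212 = 0.007531379
shift B: (3576/15104)²·1.92²/342 = 0.000604209
shift C: (6425/15104)²·4.24²/928 = 0.003505468
Sum = 0.011641057 → 0.011641.

0.011641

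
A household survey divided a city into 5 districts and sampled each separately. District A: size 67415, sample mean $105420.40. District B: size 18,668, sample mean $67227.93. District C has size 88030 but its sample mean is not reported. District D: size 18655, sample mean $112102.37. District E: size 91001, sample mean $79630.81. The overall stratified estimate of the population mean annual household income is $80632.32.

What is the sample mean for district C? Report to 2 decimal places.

N = 67415 + 18668 + 88030 + 18655 + 91001 = 283769.
Overall total = μ·N = 80632.32·283769 = 22880952814.08.
Subtract the known strata: 67415·105420.40 + 18668·67227.93 + 18655·112102.37 + 91001·79630.81 = 17699680316.4.
Remaining total for district C: 22880952814.08 − 17699680316.4 = 5181272497.68.
Divide by its size: 5181272497.68 / 88030 = 58858.0313... → 58858.03.

58858.03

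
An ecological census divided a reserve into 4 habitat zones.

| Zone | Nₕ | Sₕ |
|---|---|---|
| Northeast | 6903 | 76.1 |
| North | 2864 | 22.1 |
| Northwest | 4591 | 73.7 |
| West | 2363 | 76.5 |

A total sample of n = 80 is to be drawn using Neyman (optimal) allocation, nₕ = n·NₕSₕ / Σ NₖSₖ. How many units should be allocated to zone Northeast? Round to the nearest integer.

38

Σ NₕSₕ = 6903·76.1 + 2864·22.1 + 4591·73.7 + 2363·76.5 = 1107738.9.
Share for Northeast: 525318.3/1107738.9 = 0.47423.
n_Northeast = 80 × 0.47423 = 37.938... → 38.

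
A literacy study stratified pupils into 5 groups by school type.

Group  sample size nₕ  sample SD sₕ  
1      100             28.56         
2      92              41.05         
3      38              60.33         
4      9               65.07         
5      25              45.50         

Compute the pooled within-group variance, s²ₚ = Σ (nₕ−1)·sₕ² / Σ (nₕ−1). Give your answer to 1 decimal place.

1: (100−1)·28.56² = 99·815.6736 = 80751.6864
2: (92−1)·41.05² = 91·1685.1025 = 153344.3275
3: (38−1)·60.33² = 37·3639.7089 = 134669.2293
4: (9−1)·65.07² = 8·4234.1049 = 33872.8392
5: (25−1)·45.50² = 24·2070.25 = 49686
Numerator = 452324.0824; denominator = Σ(nₕ−1) = 259.
s²ₚ = 452324.0824/259 = 1746.425... → 1746.4.

1746.4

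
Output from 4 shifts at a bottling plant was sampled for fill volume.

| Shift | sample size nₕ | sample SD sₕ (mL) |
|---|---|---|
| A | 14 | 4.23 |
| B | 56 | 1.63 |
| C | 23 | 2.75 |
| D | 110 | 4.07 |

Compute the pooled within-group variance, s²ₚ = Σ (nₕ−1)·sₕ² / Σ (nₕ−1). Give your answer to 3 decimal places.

A: (14−1)·4.23² = 13·17.8929 = 232.6077
B: (56−1)·1.63² = 55·2.6569 = 146.1295
C: (23−1)·2.75² = 22·7.5625 = 166.375
D: (110−1)·4.07² = 109·16.5649 = 1805.5741
Numerator = 2350.6863; denominator = Σ(nₕ−1) = 199.
s²ₚ = 2350.6863/199 = 11.81249... → 11.812.

11.812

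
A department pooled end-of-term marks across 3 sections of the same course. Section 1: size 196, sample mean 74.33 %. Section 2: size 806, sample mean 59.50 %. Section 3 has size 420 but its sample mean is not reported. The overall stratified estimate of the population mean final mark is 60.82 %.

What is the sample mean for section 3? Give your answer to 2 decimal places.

N = 196 + 806 + 420 = 1422.
Overall total = μ·N = 60.82·1422 = 86486.04.
Subtract the known strata: 196·74.33 + 806·59.50 = 62525.68.
Remaining total for section 3: 86486.04 − 62525.68 = 23960.36.
Divide by its size: 23960.36 / 420 = 57.0485... → 57.05.

57.05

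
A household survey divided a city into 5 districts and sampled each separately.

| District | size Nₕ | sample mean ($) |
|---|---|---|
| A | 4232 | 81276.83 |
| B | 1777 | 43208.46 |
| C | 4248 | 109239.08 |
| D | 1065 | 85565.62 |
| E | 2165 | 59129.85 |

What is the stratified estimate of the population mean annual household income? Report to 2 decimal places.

81851.86

N = 13487; weights Wₕ = Nₕ/N = (0.3138, 0.1318, 0.3150, 0.0790, 0.1605).
x̄_st = Σ Wₕ·x̄ₕ = 0.3138·81276.83 + 0.1318·43208.46 + 0.3150·109239.08 + 0.0790·85565.62 + 0.1605·59129.85 ≈ 81851.8648...
→ 81851.86.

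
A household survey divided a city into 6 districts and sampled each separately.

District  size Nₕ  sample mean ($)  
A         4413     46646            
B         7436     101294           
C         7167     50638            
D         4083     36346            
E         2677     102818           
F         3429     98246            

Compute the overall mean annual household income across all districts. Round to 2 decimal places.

71307.09

x̄_st = (Σ Nₕx̄ₕ) / (Σ Nₕ) = (4413·46646 + 7436·101294 + 7167·50638 + 4083·36346 + 2677·102818 + 3429·98246) / 29205
= 2082523566 / 29205 = 71307.0901... → 71307.09.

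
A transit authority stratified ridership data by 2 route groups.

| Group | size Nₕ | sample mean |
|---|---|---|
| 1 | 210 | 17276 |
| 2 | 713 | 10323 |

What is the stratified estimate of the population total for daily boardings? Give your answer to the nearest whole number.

1: 210·17276 = 3627960
2: 713·10323 = 7360299
τ̂ = Σ Nₕx̄ₕ = 10988259.

10988259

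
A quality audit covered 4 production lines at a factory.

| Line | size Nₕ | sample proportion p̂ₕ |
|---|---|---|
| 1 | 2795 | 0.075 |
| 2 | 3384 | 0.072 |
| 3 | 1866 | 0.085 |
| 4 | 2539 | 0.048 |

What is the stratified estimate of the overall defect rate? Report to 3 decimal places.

N = 2795 + 3384 + 1866 + 2539 = 10584.
Overall proportion = Σ (Nₕ/N)·p̂ₕ.
Σ Nₕp̂ₕ = 209.625 + 243.648 + 158.61 + 121.872 = 733.755.
733.755 / 10584 = 0.06933... → 0.069.

0.069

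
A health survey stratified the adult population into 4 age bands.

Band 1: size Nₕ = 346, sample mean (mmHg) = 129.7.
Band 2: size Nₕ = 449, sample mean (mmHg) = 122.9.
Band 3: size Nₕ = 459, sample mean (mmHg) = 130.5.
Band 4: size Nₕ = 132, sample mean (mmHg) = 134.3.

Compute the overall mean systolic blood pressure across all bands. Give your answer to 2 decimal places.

N = 1386; weights Wₕ = Nₕ/N = (0.2496, 0.3240, 0.3312, 0.0952).
x̄_st = Σ Wₕ·x̄ₕ = 0.2496·129.7 + 0.3240·122.9 + 0.3312·130.5 + 0.0952·134.3 ≈ 128.2001...
→ 128.20.

128.20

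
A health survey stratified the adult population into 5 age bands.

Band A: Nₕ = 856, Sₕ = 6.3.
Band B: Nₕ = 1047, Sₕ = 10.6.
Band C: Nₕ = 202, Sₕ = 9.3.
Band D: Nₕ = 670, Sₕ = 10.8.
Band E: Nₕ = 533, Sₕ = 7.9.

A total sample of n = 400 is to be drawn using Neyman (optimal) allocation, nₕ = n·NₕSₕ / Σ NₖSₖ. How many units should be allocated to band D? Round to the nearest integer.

Σ NₕSₕ = 856·6.3 + 1047·10.6 + 202·9.3 + 670·10.8 + 533·7.9 = 29816.3.
Share for D: 7236/29816.3 = 0.24269.
n_D = 400 × 0.24269 = 97.074... → 97.

97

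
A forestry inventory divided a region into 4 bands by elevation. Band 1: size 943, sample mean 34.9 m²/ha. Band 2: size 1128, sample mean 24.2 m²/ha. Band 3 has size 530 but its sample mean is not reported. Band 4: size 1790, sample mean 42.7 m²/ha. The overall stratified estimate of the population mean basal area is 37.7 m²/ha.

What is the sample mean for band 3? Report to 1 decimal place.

N = 943 + 1128 + 530 + 1790 = 4391.
Overall total = μ·N = 37.7·4391 = 165540.7.
Subtract the known strata: 943·34.9 + 1128·24.2 + 1790·42.7 = 136641.3.
Remaining total for band 3: 165540.7 − 136641.3 = 28899.4.
Divide by its size: 28899.4 / 530 = 54.527... → 54.5.

54.5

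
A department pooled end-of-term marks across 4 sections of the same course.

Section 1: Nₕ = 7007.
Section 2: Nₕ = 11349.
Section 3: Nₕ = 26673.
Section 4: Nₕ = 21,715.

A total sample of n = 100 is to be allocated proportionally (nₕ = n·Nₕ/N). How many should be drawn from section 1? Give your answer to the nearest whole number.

N = 7007 + 11349 + 26673 + 21715 = 66744.
n_1 = 100·7007/66744 = 10.498... → 10.

10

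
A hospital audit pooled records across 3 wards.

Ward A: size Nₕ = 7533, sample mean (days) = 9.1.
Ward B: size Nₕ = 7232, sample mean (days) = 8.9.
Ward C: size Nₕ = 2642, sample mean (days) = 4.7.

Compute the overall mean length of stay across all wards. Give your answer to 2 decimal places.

N = 7533 + 7232 + 2642 = 17407.
Weight each subgroup mean by Nₕ/N and sum.
Σ Nₕx̄ₕ = 7533·9.1 + 7232·8.9 + 2642·4.7 = 68550.3 + 64364.8 + 12417.4 = 145332.5.
Divide by N: 145332.5 / 17407 = 8.3491... → 8.35.

8.35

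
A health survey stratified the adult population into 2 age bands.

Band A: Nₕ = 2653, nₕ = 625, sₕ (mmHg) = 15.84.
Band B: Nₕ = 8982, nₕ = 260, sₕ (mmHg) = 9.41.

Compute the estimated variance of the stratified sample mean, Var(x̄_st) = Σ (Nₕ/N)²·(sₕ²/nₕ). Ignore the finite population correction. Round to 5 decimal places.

0.22384

N = 11635. Term for each stratum: Wₕ²sₕ²/nₕ.
Var(x̄_st) = 0.02087238 + 0.20296410 = 0.22383648 → 0.22384.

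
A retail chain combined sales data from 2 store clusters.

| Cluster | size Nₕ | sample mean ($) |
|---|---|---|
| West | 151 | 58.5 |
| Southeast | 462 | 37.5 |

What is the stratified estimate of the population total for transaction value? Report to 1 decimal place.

West: 151·58.5 = 8833.5
Southeast: 462·37.5 = 17325
τ̂ = Σ Nₕx̄ₕ = 26158.5.

26158.5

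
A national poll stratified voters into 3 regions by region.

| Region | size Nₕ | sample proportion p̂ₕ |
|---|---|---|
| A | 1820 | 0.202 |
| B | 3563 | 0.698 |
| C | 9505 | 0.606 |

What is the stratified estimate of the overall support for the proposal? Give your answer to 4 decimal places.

0.5786

Wₕ = Nₕ/N with N = 14888: 0.1222, 0.2393, 0.6384.
p̂_st = 0.1222·0.202 + 0.2393·0.698 + 0.6384·0.606 ≈ 0.578630... → 0.5786.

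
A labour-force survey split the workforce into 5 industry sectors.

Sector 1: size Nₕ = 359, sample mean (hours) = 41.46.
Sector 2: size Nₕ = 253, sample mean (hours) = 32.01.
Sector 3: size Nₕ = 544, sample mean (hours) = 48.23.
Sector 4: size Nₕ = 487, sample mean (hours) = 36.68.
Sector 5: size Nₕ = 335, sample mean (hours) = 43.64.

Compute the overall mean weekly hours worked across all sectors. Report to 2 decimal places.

41.31

x̄_st = (Σ Nₕx̄ₕ) / (Σ Nₕ) = (359·41.46 + 253·32.01 + 544·48.23 + 487·36.68 + 335·43.64) / 1978
= 81702.35 / 1978 = 41.3055... → 41.31.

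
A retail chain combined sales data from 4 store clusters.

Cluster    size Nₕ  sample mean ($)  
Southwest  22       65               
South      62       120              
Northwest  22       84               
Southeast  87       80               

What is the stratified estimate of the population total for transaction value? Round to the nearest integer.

Southwest: 22·65 = 1430
South: 62·120 = 7440
Northwest: 22·84 = 1848
Southeast: 87·80 = 6960
τ̂ = Σ Nₕx̄ₕ = 17678.

17678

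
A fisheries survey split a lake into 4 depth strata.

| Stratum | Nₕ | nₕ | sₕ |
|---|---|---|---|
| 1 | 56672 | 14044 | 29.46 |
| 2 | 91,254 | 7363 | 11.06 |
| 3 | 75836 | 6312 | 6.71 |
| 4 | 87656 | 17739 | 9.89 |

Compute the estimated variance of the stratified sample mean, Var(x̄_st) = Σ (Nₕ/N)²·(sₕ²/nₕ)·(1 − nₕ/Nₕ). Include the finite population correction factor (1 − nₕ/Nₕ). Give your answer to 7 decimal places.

0.0035870

N = 311418; Wₕ = Nₕ/N.
stratum 1: (56672/311418)²·29.46²/14044·(1 − 14044/56672) = 0.0015393974
stratum 2: (91254/311418)²·11.06²/7363·(1 − 7363/91254) = 0.0013114004
stratum 3: (75836/311418)²·6.71²/6312·(1 − 6312/75836) = 0.0003877937
stratum 4: (87656/311418)²·9.89²/17739·(1 − 17739/87656) = 0.0003484500
Sum = 0.0035870415 → 0.0035870.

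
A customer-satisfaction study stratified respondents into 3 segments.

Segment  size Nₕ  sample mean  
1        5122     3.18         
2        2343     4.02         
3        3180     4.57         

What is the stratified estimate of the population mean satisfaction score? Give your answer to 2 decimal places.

3.78

N = 5122 + 2343 + 3180 = 10645.
Overall mean = Σ (Nₕ/N)·x̄ₕ — weight by population share, not a simple average.
Σ Nₕx̄ₕ = 5122·3.18 + 2343·4.02 + 3180·4.57 = 16287.96 + 9418.86 + 14532.6 = 40239.42.
Divide by N: 40239.42 / 10645 = 3.7801... → 3.78.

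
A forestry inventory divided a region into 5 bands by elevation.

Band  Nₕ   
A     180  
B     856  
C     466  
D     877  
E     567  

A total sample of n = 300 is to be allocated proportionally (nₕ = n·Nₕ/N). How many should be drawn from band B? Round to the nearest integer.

N = 180 + 856 + 466 + 877 + 567 = 2946.
n_B = 300·856/2946 = 87.169... → 87.

87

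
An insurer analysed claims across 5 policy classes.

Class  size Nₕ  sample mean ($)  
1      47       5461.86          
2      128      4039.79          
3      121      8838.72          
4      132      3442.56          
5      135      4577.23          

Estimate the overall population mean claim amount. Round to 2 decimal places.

5178.74

x̄_st = (Σ Nₕx̄ₕ) / (Σ Nₕ) = (47·5461.86 + 128·4039.79 + 121·8838.72 + 132·3442.56 + 135·4577.23) / 563
= 2915629.63 / 563 = 5178.7382... → 5178.74.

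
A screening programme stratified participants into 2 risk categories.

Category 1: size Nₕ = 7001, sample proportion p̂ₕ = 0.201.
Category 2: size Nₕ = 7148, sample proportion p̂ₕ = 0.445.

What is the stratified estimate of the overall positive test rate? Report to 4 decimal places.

Wₕ = Nₕ/N with N = 14149: 0.4948, 0.5052.
p̂_st = 0.4948·0.201 + 0.5052·0.445 ≈ 0.324268... → 0.3243.

0.3243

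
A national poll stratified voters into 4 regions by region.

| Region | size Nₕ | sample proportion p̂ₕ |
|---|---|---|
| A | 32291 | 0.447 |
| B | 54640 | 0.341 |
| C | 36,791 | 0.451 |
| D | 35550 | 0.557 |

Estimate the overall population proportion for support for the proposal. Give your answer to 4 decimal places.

0.4361

Wₕ = Nₕ/N with N = 159272: 0.2027, 0.3431, 0.2310, 0.2232.
p̂_st = 0.2027·0.447 + 0.3431·0.341 + 0.2310·0.451 + 0.2232·0.557 ≈ 0.436112... → 0.4361.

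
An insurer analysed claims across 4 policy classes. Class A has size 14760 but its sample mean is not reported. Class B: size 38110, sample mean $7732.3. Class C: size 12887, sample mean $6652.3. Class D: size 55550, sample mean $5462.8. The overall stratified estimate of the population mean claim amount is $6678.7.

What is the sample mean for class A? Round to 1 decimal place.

N = 14760 + 38110 + 12887 + 55550 = 121307.
Overall total = μ·N = 6678.7·121307 = 810173060.9.
Subtract the known strata: 38110·7732.3 + 12887·6652.3 + 55550·5462.8 = 683864683.1.
Remaining total for class A: 810173060.9 − 683864683.1 = 126308377.8.
Divide by its size: 126308377.8 / 14760 = 8557.478... → 8557.5.

8557.5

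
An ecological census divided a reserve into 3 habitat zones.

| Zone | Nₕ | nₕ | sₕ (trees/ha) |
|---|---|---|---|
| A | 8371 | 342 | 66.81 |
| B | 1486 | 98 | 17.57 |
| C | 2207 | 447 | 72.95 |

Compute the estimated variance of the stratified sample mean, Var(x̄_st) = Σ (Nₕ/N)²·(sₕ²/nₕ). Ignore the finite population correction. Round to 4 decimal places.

N = 12064. Term for each stratum: Wₕ²sₕ²/nₕ.
Var(x̄_st) = 6.2838942 + 0.0477939 + 0.3984420 = 6.7301301 → 6.7301.

6.7301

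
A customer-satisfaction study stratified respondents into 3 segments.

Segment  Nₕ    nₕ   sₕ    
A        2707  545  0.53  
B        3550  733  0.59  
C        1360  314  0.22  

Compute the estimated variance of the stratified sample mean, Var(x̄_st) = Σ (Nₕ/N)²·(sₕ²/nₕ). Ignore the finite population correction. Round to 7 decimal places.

0.0001732

N = 7617. Term for each stratum: Wₕ²sₕ²/nₕ.
Var(x̄_st) = 0.0000650974 + 0.0001031547 + 0.0000049139 = 0.0001731660 → 0.0001732.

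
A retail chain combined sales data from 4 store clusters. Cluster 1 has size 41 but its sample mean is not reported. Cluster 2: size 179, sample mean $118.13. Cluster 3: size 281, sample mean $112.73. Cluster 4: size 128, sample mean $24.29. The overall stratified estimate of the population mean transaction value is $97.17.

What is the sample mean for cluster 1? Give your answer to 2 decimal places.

N = 41 + 179 + 281 + 128 = 629.
Overall total = μ·N = 97.17·629 = 61119.93.
Subtract the known strata: 179·118.13 + 281·112.73 + 128·24.29 = 55931.52.
Remaining total for cluster 1: 61119.93 − 55931.52 = 5188.41.
Divide by its size: 5188.41 / 41 = 126.5466... → 126.55.

126.55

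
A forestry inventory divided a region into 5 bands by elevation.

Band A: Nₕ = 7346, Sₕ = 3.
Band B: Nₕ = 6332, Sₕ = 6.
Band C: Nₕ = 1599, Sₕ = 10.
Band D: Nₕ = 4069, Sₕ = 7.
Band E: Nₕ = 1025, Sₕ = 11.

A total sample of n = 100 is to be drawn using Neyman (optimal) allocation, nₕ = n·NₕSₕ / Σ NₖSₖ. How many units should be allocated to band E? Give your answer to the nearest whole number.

10

A: NₕSₕ = 7346·3 = 22038
B: NₕSₕ = 6332·6 = 37992
C: NₕSₕ = 1599·10 = 15990
D: NₕSₕ = 4069·7 = 28483
E: NₕSₕ = 1025·11 = 11275
Σ NₕSₕ = 115778.
n_E = 100·11275/115778 = 9.738... → 10.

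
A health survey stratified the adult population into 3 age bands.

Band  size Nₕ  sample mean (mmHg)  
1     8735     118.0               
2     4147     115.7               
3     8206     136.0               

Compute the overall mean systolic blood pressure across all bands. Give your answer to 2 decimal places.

124.55

N = 8735 + 4147 + 8206 = 21088.
The stratified mean weights each stratum mean by its population share Nₕ/N.
Σ Nₕx̄ₕ = 8735·118.0 + 4147·115.7 + 8206·136.0 = 1030730 + 479807.9 + 1116016 = 2626553.9.
Divide by N: 2626553.9 / 21088 = 124.5521... → 124.55.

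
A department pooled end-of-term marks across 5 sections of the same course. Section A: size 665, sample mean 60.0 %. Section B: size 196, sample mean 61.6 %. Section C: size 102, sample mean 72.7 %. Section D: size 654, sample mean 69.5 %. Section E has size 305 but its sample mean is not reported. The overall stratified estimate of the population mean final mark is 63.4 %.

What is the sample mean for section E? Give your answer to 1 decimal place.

Σ Nₕx̄ₕ = N·μ, so 305·x̄_E = 1922·63.4 − (665·60.0 + 196·61.6 + 102·72.7 + 654·69.5).
= 121854.8 − 104842 = 17012.8.
x̄_E = 17012.8 / 305 = 55.780... → 55.8.

55.8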